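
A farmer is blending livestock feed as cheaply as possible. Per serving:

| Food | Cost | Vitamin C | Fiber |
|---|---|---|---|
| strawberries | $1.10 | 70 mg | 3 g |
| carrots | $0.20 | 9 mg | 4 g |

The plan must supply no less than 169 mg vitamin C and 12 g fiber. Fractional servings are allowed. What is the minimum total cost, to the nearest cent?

A basic optimal solution has at most two foods positive. Try each food alone and each pair with both targets met exactly.
strawberries only: max(169/70, 12/3) = 4 servings → $4.40.
carrots only: max(169/9, 12/4) = 18.78 servings → $3.76.
strawberries + carrots with both tight: 2.245 servings and 1.316 servings → $2.73.
The minimum over all feasible corners is $2.73.

$2.73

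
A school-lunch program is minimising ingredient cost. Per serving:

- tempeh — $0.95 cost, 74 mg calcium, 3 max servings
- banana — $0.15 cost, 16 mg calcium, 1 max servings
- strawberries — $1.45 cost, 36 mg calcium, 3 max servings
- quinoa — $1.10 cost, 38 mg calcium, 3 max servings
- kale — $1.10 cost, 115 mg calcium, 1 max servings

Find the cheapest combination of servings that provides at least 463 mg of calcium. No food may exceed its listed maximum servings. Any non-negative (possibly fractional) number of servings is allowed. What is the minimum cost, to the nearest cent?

$7.28

Cost per mg of calcium: banana $0.0094, kale $0.0096, tempeh $0.0128, quinoa $0.0289, strawberries $0.0403.
Take 1 serving of banana: +16.0 mg calcium for $0.15 (total $0.15, still need 447.0 mg).
Take 1 serving of kale: +115.0 mg calcium for $1.10 (total $1.25, still need 332.0 mg).
Take 3 servings of tempeh: +222.0 mg calcium for $2.85 (total $4.10, still need 110.0 mg).
Take 2.895 servings of quinoa: +110.0 mg calcium for $3.18 (total $7.28, still need 0.0 mg).
Greedy by cheapest-per-mg is optimal for a single linear constraint, so the minimum cost is $7.28.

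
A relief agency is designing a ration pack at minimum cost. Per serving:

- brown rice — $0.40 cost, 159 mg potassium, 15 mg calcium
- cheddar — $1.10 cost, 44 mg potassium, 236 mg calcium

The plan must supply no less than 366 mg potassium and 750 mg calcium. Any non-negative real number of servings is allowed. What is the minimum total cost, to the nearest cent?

$3.97

brown rice only: max(366/159, 750/15) = 50 servings → $20.00.
cheddar only: max(366/44, 750/236) = 8.318 servings → $9.15.
brown rice + cheddar with both tight: 1.448 servings and 3.086 servings → $3.97.
So the least-cost plan costs $3.97.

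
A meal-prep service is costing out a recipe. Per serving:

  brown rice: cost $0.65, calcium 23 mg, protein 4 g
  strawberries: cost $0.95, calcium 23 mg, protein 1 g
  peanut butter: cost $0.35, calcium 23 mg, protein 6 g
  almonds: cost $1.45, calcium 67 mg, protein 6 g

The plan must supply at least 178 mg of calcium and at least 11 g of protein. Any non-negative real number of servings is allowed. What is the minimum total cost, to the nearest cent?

An LP optimum is at a vertex; with two nutrient constraints at most two foods are used. Check each candidate.
brown rice only: max(178/23, 11/4) = 7.739 servings → $5.03.
strawberries only: max(178/23, 11/1) = 11 servings → $10.45.
peanut butter only: max(178/23, 11/6) = 7.739 servings → $2.71.
almonds only: max(178/67, 11/6) = 2.657 servings → $3.85.
brown rice + strawberries with both tight: 1.087 servings and 6.652 servings → $7.03.
brown rice + peanut butter: the both-tight solution has a negative serving — not a feasible corner.
brown rice + almonds with both targets exact would need a negative amount; discard.
strawberries + peanut butter with both tight: 7.087 servings and 0.6522 servings → $6.96.
strawberries + almonds with both tight: 4.662 servings and 1.056 servings → $5.96.
peanut butter + almonds: the both-tight solution has a negative serving — not a feasible corner.
Cheapest feasible corner: $2.71.

$2.71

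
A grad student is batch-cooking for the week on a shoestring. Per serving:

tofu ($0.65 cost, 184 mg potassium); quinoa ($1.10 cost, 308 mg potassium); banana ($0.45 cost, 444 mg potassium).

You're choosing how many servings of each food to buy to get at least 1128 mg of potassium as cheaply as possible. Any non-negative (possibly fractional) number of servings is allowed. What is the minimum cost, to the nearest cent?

Cost per mg of potassium: banana $0.0010, tofu $0.0035, quinoa $0.0036.
With no serving limits, use only banana: 1128 mg / 444 mg = 2.541 servings × $0.45 = $1.14.

$1.14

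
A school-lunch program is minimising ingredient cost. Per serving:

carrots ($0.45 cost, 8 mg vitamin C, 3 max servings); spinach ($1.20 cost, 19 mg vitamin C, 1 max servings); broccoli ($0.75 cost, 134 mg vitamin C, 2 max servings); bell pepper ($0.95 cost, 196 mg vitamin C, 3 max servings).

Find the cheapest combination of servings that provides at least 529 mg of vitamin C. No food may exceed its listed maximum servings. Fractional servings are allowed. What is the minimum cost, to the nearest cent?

$2.56

Cost per mg of vitamin C: bell pepper $0.0048, broccoli $0.0056, carrots $0.0563, spinach $0.0632.
Take 2.699 servings of bell pepper: +529.0 mg vitamin C for $2.56 (total $2.56, still need 0.0 mg).
Greedy by cheapest-per-mg is optimal for a single linear constraint, so the minimum cost is $2.56.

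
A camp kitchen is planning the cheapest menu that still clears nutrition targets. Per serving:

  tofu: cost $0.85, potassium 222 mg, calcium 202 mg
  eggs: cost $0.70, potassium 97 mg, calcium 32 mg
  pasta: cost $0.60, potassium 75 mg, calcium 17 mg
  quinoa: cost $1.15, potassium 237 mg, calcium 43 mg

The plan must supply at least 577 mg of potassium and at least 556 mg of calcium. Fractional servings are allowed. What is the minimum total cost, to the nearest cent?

$2.34

tofu only: max(577/222, 556/202) = 2.752 servings → $2.34.
eggs only: max(577/97, 556/32) = 17.38 servings → $12.16.
pasta only: max(577/75, 556/17) = 32.71 servings → $19.62.
quinoa only: max(577/237, 556/43) = 12.93 servings → $14.87.
tofu + eggs: intersection lies outside the first quadrant.
tofu + pasta with both targets exact would need a negative amount; discard.
tofu + quinoa: intersection lies outside the first quadrant.
eggs + pasta: the both-tight solution has a negative serving — not a feasible corner.
eggs + quinoa: intersection lies outside the first quadrant.
pasta + quinoa with both targets exact would need a negative amount; discard.
Cheapest feasible corner: $2.34.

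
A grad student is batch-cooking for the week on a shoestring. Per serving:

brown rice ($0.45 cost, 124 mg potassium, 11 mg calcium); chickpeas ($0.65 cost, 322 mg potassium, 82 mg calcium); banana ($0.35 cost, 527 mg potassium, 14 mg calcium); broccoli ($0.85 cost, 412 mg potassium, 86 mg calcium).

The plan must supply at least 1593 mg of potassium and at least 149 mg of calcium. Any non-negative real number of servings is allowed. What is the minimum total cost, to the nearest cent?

This is a tiny linear program; its minimum lies at a vertex of the feasible set. List the vertices and price them.
brown rice only: max(1593/124, 149/11) = 13.55 servings → $6.10.
chickpeas only: max(1593/322, 149/82) = 4.947 servings → $3.22.
banana only: max(1593/527, 149/14) = 10.64 servings → $3.73.
broccoli only: max(1593/412, 149/86) = 3.867 servings → $3.29.
brown rice + chickpeas with both tight: 12.47 servings and 0.1438 servings → $5.71.
brown rice + banana: the both-tight solution has a negative serving — not a feasible corner.
brown rice + broccoli with both tight: 12.33 servings and 0.1554 servings → $5.68.
chickpeas + banana with both tight: 1.453 servings and 2.135 servings → $1.69.
chickpeas + broccoli: the both-tight solution has a negative serving — not a feasible corner.
banana + broccoli with both tight: 1.912 servings and 1.421 servings → $1.88.
Cheapest feasible corner: $1.69.

$1.69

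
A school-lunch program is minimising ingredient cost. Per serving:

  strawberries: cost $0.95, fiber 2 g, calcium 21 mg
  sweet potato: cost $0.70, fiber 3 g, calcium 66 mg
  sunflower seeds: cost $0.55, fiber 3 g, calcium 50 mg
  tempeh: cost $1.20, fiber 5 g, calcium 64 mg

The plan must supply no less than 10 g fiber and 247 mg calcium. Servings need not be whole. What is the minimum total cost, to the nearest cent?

$2.62

strawberries only: max(10/2, 247/21) = 11.76 servings → $11.17.
sweet potato only: max(10/3, 247/66) = 3.742 servings → $2.62.
sunflower seeds only: max(10/3, 247/50) = 4.94 servings → $2.72.
tempeh only: max(10/5, 247/64) = 3.859 servings → $4.63.
strawberries + sweet potato: intersection lies outside the first quadrant.
strawberries + sunflower seeds with both targets exact would need a negative amount; discard.
strawberries + tempeh: the both-tight solution has a negative serving — not a feasible corner.
sweet potato + sunflower seeds: intersection lies outside the first quadrant.
sweet potato + tempeh: the both-tight solution has a negative serving — not a feasible corner.
sunflower seeds + tempeh: the both-tight solution has a negative serving — not a feasible corner.
Cheapest feasible corner: $2.62.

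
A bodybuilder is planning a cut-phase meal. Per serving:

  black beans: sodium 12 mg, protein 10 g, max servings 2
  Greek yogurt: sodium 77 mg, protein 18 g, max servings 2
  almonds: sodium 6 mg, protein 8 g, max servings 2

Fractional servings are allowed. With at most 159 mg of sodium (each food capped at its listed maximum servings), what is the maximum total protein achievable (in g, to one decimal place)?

64.8 g

Protein per mg sodium: almonds 1.333, black beans 0.8333, Greek yogurt 0.2338.
Take 2 servings of almonds: uses 12 mg sodium, +16.0 g protein (running total 16.0 g).
Take 2 servings of black beans: uses 24 mg sodium, +20.0 g protein (running total 36.0 g).
Take 1.597 servings of Greek yogurt: uses 123 mg sodium, +28.8 g protein (running total 64.8 g).
Greedy by best ratio exhausts the sodium allowance optimally: 64.8 g.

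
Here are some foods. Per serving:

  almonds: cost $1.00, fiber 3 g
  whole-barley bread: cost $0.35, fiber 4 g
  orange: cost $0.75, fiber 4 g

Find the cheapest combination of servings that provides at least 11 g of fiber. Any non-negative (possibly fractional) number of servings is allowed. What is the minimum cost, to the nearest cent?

$0.96

Cost per g of fiber: whole-barley bread $0.0875, orange $0.1875, almonds $0.3333.
With no serving limits, use only whole-barley bread: 11 g / 4 g = 2.75 servings × $0.35 = $0.96.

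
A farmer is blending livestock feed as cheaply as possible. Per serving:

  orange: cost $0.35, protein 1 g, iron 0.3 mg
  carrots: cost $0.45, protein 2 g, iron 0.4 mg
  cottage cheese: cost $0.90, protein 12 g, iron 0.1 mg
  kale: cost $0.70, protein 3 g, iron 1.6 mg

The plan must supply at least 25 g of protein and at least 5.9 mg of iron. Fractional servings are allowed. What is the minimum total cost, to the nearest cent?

This is a tiny linear program; its minimum lies at a vertex of the feasible set. List the vertices and price them.
orange only: max(25/1, 5.9/0.3) = 25 servings → $8.75.
carrots only: max(25/2, 5.9/0.4) = 14.75 servings → $6.64.
cottage cheese only: max(25/12, 5.9/0.1) = 59 servings → $53.10.
kale only: max(25/3, 5.9/1.6) = 8.333 servings → $5.83.
orange + carrots with both tight: 9 servings and 8 servings → $6.75.
orange + cottage cheese with both tight: 19.51 servings and 0.4571 servings → $7.24.
orange + kale with both targets exact would need a negative amount; discard.
carrots + cottage cheese with both targets exact would need a negative amount; discard.
carrots + kale with both tight: 11.15 servings and 0.9 servings → $5.65.
cottage cheese + kale with both tight: 1.18 servings and 3.614 servings → $3.59.
So the least-cost plan costs $3.59.

$3.59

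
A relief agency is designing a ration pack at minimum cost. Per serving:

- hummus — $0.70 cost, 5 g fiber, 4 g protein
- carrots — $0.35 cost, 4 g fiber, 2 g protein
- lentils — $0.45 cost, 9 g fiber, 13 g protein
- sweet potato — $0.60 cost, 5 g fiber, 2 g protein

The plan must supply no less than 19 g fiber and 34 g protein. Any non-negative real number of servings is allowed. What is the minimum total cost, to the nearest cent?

This is a tiny linear program; its minimum lies at a vertex of the feasible set. List the vertices and price them.
hummus only: max(19/5, 34/4) = 8.5 servings → $5.95.
carrots only: max(19/4, 34/2) = 17 servings → $5.95.
lentils only: max(19/9, 34/13) = 2.615 servings → $1.18.
sweet potato only: max(19/5, 34/2) = 17 servings → $10.20.
hummus + carrots with both targets exact would need a negative amount; discard.
hummus + lentils: the both-tight solution has a negative serving — not a feasible corner.
hummus + sweet potato with both targets exact would need a negative amount; discard.
carrots + lentils with both targets exact would need a negative amount; discard.
carrots + sweet potato: intersection lies outside the first quadrant.
lentils + sweet potato: intersection lies outside the first quadrant.
The minimum over all feasible corners is $1.18.

$1.18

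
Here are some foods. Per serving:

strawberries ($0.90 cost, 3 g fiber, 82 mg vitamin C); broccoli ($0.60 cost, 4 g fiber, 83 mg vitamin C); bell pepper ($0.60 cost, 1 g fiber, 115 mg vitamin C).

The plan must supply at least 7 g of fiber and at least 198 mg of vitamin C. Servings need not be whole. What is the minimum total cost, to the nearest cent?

strawberries only: max(7/3, 198/82) = 2.415 servings → $2.17.
broccoli only: max(7/4, 198/83) = 2.386 servings → $1.43.
bell pepper only: max(7/1, 198/115) = 7 servings → $4.20.
strawberries + broccoli with both targets exact would need a negative amount; discard.
strawberries + bell pepper with both tight: 2.308 servings and 0.07605 servings → $2.12.
broccoli + bell pepper with both tight: 1.61 servings and 0.5597 servings → $1.30.
The minimum over all feasible corners is $1.30.

$1.30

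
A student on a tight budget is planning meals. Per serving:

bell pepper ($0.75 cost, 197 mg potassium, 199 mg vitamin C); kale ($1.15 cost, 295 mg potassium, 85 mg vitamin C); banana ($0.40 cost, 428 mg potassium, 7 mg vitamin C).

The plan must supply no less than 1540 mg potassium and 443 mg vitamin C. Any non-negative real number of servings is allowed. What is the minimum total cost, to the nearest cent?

For a min-cost LP with two ≥-constraints, a basic feasible solution has at most two positive variables.
bell pepper only: max(1540/197, 443/199) = 7.817 servings → $5.86.
kale only: max(1540/295, 443/85) = 5.22 servings → $6.00.
banana only: max(1540/428, 443/7) = 63.29 servings → $25.31.
bell pepper + kale: intersection lies outside the first quadrant.
bell pepper + banana with both tight: 2.134 servings and 2.616 servings → $2.65.
kale + banana with both tight: 5.211 servings and 0.006265 servings → $6.00.
So the least-cost plan costs $2.65.

$2.65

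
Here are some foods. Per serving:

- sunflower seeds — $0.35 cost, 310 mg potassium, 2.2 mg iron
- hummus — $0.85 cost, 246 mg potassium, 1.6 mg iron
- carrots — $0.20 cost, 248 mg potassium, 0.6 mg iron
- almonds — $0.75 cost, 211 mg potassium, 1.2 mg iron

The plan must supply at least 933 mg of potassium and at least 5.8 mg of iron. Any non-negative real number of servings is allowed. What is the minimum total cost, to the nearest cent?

With two linear requirements the optimum uses one or two foods; enumerate the corners.
sunflower seeds only: max(933/310, 5.8/2.2) = 3.01 servings → $1.05.
hummus only: max(933/246, 5.8/1.6) = 3.793 servings → $3.22.
carrots only: max(933/248, 5.8/0.6) = 9.667 servings → $1.93.
almonds only: max(933/211, 5.8/1.2) = 4.833 servings → $3.62.
sunflower seeds + hummus: intersection lies outside the first quadrant.
sunflower seeds + carrots with both tight: 2.443 servings and 0.708 servings → $1.00.
sunflower seeds + almonds with both tight: 1.13 servings and 2.761 servings → $2.47.
hummus + carrots with both tight: 3.526 servings and 0.2648 servings → $3.05.
hummus + almonds with both tight: 2.458 servings and 1.557 servings → $3.26.
carrots + almonds with both targets exact would need a negative amount; discard.
The minimum over all feasible corners is $1.00.

$1.00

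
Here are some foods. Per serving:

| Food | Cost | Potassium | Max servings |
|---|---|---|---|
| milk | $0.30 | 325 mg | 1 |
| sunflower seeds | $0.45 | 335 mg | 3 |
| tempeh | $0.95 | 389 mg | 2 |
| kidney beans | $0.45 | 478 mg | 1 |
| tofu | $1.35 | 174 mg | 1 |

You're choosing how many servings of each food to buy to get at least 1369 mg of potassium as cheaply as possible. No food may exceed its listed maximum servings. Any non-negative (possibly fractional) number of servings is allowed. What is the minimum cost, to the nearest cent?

Cost per mg of potassium: milk $0.0009, kidney beans $0.0009, sunflower seeds $0.0013, tempeh $0.0024, tofu $0.0078.
Take 1 serving of milk: +325.0 mg potassium for $0.30 (total $0.30, still need 1044.0 mg).
Take 1 serving of kidney beans: +478.0 mg potassium for $0.45 (total $0.75, still need 566.0 mg).
Take 1.69 servings of sunflower seeds: +566.0 mg potassium for $0.76 (total $1.51, still need 0.0 mg).
Greedy by cheapest-per-mg is optimal for a single linear constraint, so the minimum cost is $1.51.

$1.51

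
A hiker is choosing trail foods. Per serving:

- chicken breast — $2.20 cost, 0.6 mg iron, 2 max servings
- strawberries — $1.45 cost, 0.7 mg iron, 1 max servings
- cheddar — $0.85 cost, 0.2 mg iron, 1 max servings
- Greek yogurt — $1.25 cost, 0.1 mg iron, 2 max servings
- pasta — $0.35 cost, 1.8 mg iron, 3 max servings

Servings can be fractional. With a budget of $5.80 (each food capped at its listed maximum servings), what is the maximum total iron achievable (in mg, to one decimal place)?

7.0 mg

Iron per dollar: pasta 5.143, strawberries 0.4828, chicken breast 0.2727, cheddar 0.2353, Greek yogurt 0.08.
Take 3 servings of pasta: spends $1.05, +5.4 mg iron (running total 5.4 mg).
Take 1 serving of strawberries: spends $1.45, +0.7 mg iron (running total 6.1 mg).
Take 1.5 servings of chicken breast: spends $3.30, +0.9 mg iron (running total 7.0 mg).
Filling greedily by iron-per-dollar is optimal for one linear limit, giving 7.0 mg.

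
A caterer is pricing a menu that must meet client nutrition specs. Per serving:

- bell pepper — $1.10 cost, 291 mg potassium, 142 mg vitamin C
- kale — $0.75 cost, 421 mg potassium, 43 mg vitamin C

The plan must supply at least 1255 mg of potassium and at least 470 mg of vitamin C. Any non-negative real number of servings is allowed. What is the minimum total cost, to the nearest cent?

$4.01

Minimising a linear cost over {potassium ≥ 1255, vitamin C ≥ 470, servings ≥ 0} — the optimum is at a vertex, using one or two foods.
bell pepper only: max(1255/291, 470/142) = 4.313 servings → $4.74.
kale only: max(1255/421, 470/43) = 10.93 servings → $8.20.
bell pepper + kale with both tight: 3.044 servings and 0.8767 servings → $4.01.
Cheapest feasible corner: $4.01.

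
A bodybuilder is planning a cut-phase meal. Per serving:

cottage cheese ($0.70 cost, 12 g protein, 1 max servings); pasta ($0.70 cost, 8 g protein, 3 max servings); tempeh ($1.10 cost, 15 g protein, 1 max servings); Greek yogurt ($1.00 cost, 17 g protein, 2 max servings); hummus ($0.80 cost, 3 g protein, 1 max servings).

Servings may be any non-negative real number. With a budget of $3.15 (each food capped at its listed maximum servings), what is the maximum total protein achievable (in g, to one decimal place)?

Protein per dollar: cottage cheese 17.14, Greek yogurt 17, tempeh 13.64, pasta 11.43, hummus 3.75.
Take 1 serving of cottage cheese: spends $0.70, +12.0 g protein (running total 12.0 g).
Take 2 servings of Greek yogurt: spends $2.00, +34.0 g protein (running total 46.0 g).
Take 0.4091 servings of tempeh: spends $0.45, +6.1 g protein (running total 52.1 g).
Filling greedily by protein-per-dollar is optimal for one linear limit, giving 52.1 g.

52.1 g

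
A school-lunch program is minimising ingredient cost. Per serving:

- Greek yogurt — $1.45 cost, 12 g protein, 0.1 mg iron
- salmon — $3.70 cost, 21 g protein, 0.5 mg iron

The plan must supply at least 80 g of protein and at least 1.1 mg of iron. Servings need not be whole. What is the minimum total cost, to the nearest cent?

Check every corner: each single food scaled to meet both minima, and each pair solved so both constraints bind.
Greek yogurt only: max(80/12, 1.1/0.1) = 11 servings → $15.95.
salmon only: max(80/21, 1.1/0.5) = 3.81 servings → $14.10.
Greek yogurt + salmon with both tight: 4.333 servings and 1.333 servings → $11.22.
The minimum over all feasible corners is $11.22.

$11.22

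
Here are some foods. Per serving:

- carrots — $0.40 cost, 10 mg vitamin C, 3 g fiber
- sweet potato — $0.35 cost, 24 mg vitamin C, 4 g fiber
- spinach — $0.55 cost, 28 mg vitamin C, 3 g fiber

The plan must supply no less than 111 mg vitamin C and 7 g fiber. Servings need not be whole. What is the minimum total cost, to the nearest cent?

Two binding constraints pin down two serving amounts, so the optimal mix uses at most two foods. The candidates are each food alone (scaled to the tighter of vitamin C/fiber) and each pair with both constraints tight.
carrots only: max(111/10, 7/3) = 11.1 servings → $4.44.
sweet potato only: max(111/24, 7/4) = 4.625 servings → $1.62.
spinach only: max(111/28, 7/3) = 3.964 servings → $2.18.
carrots + sweet potato: the both-tight solution has a negative serving — not a feasible corner.
carrots + spinach: the both-tight solution has a negative serving — not a feasible corner.
sweet potato + spinach with both targets exact would need a negative amount; discard.
So the least-cost plan costs $1.62.

$1.62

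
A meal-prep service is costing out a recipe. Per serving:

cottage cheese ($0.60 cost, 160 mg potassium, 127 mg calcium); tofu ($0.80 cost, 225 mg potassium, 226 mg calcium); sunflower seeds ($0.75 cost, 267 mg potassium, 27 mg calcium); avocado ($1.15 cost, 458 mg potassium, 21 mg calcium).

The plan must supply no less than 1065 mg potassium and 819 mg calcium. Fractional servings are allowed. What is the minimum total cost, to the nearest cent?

$3.51

Two binding constraints pin down two serving amounts, so the optimal mix uses at most two foods. The candidates are each food alone (scaled to the tighter of potassium/calcium) and each pair with both constraints tight.
cottage cheese only: max(1065/160, 819/127) = 6.656 servings → $3.99.
tofu only: max(1065/225, 819/226) = 4.733 servings → $3.79.
sunflower seeds only: max(1065/267, 819/27) = 30.33 servings → $22.75.
avocado only: max(1065/458, 819/21) = 39 servings → $44.85.
cottage cheese + tofu with both targets exact would need a negative amount; discard.
cottage cheese + sunflower seeds with both tight: 6.419 servings and 0.1425 servings → $3.96.
cottage cheese + avocado with both tight: 6.436 servings and 0.07691 servings → $3.95.
tofu + sunflower seeds with both tight: 3.5 servings and 1.04 servings → $3.58.
tofu + avocado with both tight: 3.571 servings and 0.5711 servings → $3.51.
sunflower seeds + avocado: the both-tight solution has a negative serving — not a feasible corner.
The minimum over all feasible corners is $3.51.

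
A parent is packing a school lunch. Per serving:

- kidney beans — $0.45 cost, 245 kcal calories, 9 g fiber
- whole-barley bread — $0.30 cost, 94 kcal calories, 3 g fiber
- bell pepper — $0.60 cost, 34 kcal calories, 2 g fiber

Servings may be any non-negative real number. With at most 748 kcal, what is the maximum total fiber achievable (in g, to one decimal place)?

44.0 g

Fiber per kcal: bell pepper 0.05882, kidney beans 0.03673, whole-barley bread 0.03191.
With no serving limits, spend the whole calories allowance on bell pepper: 748 kcal / 34 kcal × 2 g = 44.0 g.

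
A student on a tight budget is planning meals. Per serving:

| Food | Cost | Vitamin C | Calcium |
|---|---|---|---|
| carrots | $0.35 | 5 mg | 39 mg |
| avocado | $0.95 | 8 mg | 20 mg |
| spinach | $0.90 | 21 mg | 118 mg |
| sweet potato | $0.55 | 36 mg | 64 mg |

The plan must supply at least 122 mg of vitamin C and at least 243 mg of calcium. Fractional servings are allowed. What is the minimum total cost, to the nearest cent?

$2.05

Two binding constraints pin down two serving amounts, so the optimal mix uses at most two foods. The candidates are each food alone (scaled to the tighter of vitamin C/calcium) and each pair with both constraints tight.
carrots only: max(122/5, 243/39) = 24.4 servings → $8.54.
avocado only: max(122/8, 243/20) = 15.25 servings → $14.49.
spinach only: max(122/21, 243/118) = 5.81 servings → $5.23.
sweet potato only: max(122/36, 243/64) = 3.797 servings → $2.09.
carrots + avocado: intersection lies outside the first quadrant.
carrots + spinach with both targets exact would need a negative amount; discard.
carrots + sweet potato with both tight: 0.8672 servings and 3.268 servings → $2.10.
avocado + spinach with both targets exact would need a negative amount; discard.
avocado + sweet potato with both tight: 4.519 servings and 2.385 servings → $5.60.
spinach + sweet potato with both tight: 0.3237 servings and 3.2 servings → $2.05.
The minimum over all feasible corners is $2.05.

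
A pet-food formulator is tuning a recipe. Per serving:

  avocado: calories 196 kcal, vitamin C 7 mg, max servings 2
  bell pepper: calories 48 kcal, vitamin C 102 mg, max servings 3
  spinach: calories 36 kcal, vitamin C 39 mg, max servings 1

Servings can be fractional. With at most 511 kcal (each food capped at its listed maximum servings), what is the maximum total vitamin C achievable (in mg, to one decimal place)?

356.8 mg

Vitamin C per kcal: bell pepper 2.125, spinach 1.083, avocado 0.03571.
Take 3 servings of bell pepper: uses 144 kcal, +306.0 mg vitamin C (running total 306.0 mg).
Take 1 serving of spinach: uses 36 kcal, +39.0 mg vitamin C (running total 345.0 mg).
Take 1.689 servings of avocado: uses 331 kcal, +11.8 mg vitamin C (running total 356.8 mg).
Filling greedily by vitamin C-per-kcal is optimal for one linear limit, giving 356.8 mg.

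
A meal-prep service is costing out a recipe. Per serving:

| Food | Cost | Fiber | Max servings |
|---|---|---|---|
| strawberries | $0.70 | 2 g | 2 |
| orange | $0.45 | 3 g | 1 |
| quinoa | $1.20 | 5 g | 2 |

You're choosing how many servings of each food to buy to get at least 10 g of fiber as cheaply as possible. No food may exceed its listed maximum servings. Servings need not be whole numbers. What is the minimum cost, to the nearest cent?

$2.13

Cost per g of fiber: orange $0.1500, quinoa $0.2400, strawberries $0.3500.
Take 1 serving of orange: +3.0 g fiber for $0.45 (total $0.45, still need 7.0 g).
Take 1.4 servings of quinoa: +7.0 g fiber for $1.68 (total $2.13, still need 0.0 g).
Greedy by cheapest-per-g is optimal for a single linear constraint, so the minimum cost is $2.13.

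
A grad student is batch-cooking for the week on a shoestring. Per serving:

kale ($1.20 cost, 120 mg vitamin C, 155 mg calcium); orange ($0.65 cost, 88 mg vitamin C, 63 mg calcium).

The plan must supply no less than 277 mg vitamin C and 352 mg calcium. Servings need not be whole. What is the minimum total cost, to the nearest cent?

$2.74

kale only: max(277/120, 352/155) = 2.308 servings → $2.77.
orange only: max(277/88, 352/63) = 5.587 servings → $3.63.
kale + orange with both tight: 2.225 servings and 0.1143 servings → $2.74.
Cheapest feasible corner: $2.74.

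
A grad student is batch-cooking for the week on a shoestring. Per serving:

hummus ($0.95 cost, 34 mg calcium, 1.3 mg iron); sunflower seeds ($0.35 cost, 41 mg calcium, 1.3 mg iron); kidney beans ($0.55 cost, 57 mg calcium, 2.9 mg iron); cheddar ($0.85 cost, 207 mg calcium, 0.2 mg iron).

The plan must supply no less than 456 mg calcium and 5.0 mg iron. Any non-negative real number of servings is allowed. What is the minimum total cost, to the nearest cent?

$2.38

hummus only: max(456/34, 5.0/1.3) = 13.41 servings → $12.74.
sunflower seeds only: max(456/41, 5.0/1.3) = 11.12 servings → $3.89.
kidney beans only: max(456/57, 5.0/2.9) = 8 servings → $4.40.
cheddar only: max(456/207, 5.0/0.2) = 25 servings → $21.25.
hummus + sunflower seeds: the both-tight solution has a negative serving — not a feasible corner.
hummus + kidney beans: the both-tight solution has a negative serving — not a feasible corner.
hummus + cheddar with both tight: 3.598 servings and 1.612 servings → $4.79.
sunflower seeds + kidney beans: intersection lies outside the first quadrant.
sunflower seeds + cheddar with both tight: 3.617 servings and 1.486 servings → $2.53.
kidney beans + cheddar with both tight: 1.603 servings and 1.762 servings → $2.38.
Cheapest feasible corner: $2.38.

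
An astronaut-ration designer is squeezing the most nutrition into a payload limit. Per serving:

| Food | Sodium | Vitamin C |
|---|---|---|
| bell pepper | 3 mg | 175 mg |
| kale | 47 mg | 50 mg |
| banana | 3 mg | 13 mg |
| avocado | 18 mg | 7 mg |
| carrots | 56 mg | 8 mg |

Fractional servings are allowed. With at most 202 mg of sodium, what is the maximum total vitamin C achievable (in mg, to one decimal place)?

Vitamin C per mg sodium: bell pepper 58.33, banana 4.333, kale 1.064, avocado 0.3889, carrots 0.1429.
With no serving limits, spend the whole sodium allowance on bell pepper: 202 mg / 3 mg × 175 mg = 11783.3 mg.

11783.3 mg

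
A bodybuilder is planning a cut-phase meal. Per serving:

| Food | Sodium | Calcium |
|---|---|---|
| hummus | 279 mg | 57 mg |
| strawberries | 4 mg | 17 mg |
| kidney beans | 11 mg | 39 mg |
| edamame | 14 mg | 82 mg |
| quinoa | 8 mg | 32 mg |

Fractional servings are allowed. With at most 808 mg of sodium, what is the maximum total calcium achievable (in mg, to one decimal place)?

Calcium per mg sodium: edamame 5.857, strawberries 4.25, quinoa 4, kidney beans 3.545, hummus 0.2043.
With no serving limits, spend the whole sodium allowance on edamame: 808 mg / 14 mg × 82 mg = 4732.6 mg.

4732.6 mg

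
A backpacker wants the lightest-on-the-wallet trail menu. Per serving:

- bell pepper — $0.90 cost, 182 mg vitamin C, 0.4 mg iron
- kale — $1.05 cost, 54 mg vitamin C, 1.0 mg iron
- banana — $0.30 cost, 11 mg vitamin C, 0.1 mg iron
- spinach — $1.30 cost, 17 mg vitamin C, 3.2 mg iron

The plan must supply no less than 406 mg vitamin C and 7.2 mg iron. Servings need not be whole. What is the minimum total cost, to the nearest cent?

$4.43

Compare the cost at each extreme point of the feasible region.
bell pepper only: max(406/182, 7.2/0.4) = 18 servings → $16.20.
kale only: max(406/54, 7.2/1.0) = 7.519 servings → $7.89.
banana only: max(406/11, 7.2/0.1) = 72 servings → $21.60.
spinach only: max(406/17, 7.2/3.2) = 23.88 servings → $31.05.
bell pepper + kale with both tight: 0.1072 servings and 7.157 servings → $7.61.
bell pepper + banana: the both-tight solution has a negative serving — not a feasible corner.
bell pepper + spinach with both tight: 2.044 servings and 1.994 servings → $4.43.
kale + banana with both tight: 6.893 servings and 3.071 servings → $8.16.
kale + spinach: the both-tight solution has a negative serving — not a feasible corner.
banana + spinach with both tight: 35.13 servings and 1.152 servings → $12.04.
Cheapest feasible corner: $4.43.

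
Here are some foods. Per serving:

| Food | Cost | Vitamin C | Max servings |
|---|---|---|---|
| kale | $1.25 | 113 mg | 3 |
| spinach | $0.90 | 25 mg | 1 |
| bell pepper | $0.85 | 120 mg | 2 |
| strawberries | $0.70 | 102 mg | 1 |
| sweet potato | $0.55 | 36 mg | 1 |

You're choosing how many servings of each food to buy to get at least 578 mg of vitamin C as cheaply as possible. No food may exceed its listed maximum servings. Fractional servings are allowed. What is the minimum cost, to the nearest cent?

Cost per mg of vitamin C: strawberries $0.0069, bell pepper $0.0071, kale $0.0111, sweet potato $0.0153, spinach $0.0360.
Take 1 serving of strawberries: +102.0 mg vitamin C for $0.70 (total $0.70, still need 476.0 mg).
Take 2 servings of bell pepper: +240.0 mg vitamin C for $1.70 (total $2.40, still need 236.0 mg).
Take 2.088 servings of kale: +236.0 mg vitamin C for $2.61 (total $5.01, still need 0.0 mg).
Filling from the cheapest source first is optimal under one linear minimum: $5.01.

$5.01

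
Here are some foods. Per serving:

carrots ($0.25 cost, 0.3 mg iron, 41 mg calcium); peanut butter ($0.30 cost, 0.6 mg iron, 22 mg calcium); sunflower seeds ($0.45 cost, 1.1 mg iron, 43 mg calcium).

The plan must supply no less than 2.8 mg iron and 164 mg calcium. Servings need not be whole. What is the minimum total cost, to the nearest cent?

$1.38

Two binding constraints pin down two serving amounts, so the optimal mix uses at most two foods. The candidates are each food alone (scaled to the tighter of iron/calcium) and each pair with both constraints tight.
carrots only: max(2.8/0.3, 164/41) = 9.333 servings → $2.33.
peanut butter only: max(2.8/0.6, 164/22) = 7.455 servings → $2.24.
sunflower seeds only: max(2.8/1.1, 164/43) = 3.814 servings → $1.72.
carrots + peanut butter with both tight: 2.044 servings and 3.644 servings → $1.60.
carrots + sunflower seeds with both tight: 1.863 servings and 2.037 servings → $1.38.
peanut butter + sunflower seeds with both targets exact would need a negative amount; discard.
Cheapest feasible corner: $1.38.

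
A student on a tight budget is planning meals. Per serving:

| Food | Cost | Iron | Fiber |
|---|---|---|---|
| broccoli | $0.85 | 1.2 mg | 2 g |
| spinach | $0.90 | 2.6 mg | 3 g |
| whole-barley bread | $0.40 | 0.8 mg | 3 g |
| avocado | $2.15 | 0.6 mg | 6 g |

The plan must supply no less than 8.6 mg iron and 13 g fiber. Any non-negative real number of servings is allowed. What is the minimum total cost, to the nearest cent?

$3.16

For a min-cost LP with two ≥-constraints, a basic feasible solution has at most two positive variables.
broccoli only: max(8.6/1.2, 13/2) = 7.167 servings → $6.09.
spinach only: max(8.6/2.6, 13/3) = 4.333 servings → $3.90.
whole-barley bread only: max(8.6/0.8, 13/3) = 10.75 servings → $4.30.
avocado only: max(8.6/0.6, 13/6) = 14.33 servings → $30.82.
broccoli + spinach with both tight: 5 servings and 1 serving → $5.15.
broccoli + whole-barley bread with both targets exact would need a negative amount; discard.
broccoli + avocado: intersection lies outside the first quadrant.
spinach + whole-barley bread with both tight: 2.852 servings and 1.481 servings → $3.16.
spinach + avocado with both tight: 3.174 servings and 0.5797 servings → $4.10.
whole-barley bread + avocado with both targets exact would need a negative amount; discard.
The minimum over all feasible corners is $3.16.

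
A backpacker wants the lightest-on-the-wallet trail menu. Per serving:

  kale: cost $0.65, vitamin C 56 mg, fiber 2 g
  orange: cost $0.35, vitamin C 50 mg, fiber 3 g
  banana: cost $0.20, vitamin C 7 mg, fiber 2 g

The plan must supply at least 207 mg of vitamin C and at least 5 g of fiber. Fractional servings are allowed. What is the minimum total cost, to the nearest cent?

At the optimum either one food covers both requirements or two foods hit both targets exactly; no other combination can be cheaper.
kale only: max(207/56, 5/2) = 3.696 servings → $2.40.
orange only: max(207/50, 5/3) = 4.14 servings → $1.45.
banana only: max(207/7, 5/2) = 29.57 servings → $5.91.
kale + orange: intersection lies outside the first quadrant.
kale + banana with both targets exact would need a negative amount; discard.
orange + banana with both targets exact would need a negative amount; discard.
So the least-cost plan costs $1.45.

$1.45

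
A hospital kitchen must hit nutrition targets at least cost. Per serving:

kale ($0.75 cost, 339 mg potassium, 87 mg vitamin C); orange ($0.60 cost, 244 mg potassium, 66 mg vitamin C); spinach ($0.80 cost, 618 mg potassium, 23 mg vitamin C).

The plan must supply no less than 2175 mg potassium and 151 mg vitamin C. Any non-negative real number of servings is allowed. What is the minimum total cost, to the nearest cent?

$3.11

The cheapest plan sits at a corner of the feasible region — with two constraints it uses at most two foods.
kale only: max(2175/339, 151/87) = 6.416 servings → $4.81.
orange only: max(2175/244, 151/66) = 8.914 servings → $5.35.
spinach only: max(2175/618, 151/23) = 6.565 servings → $5.25.
kale + orange with both targets exact would need a negative amount; discard.
kale + spinach with both tight: 0.9418 servings and 3.003 servings → $3.11.
orange + spinach with both tight: 1.231 servings and 3.033 servings → $3.17.
The minimum over all feasible corners is $3.11.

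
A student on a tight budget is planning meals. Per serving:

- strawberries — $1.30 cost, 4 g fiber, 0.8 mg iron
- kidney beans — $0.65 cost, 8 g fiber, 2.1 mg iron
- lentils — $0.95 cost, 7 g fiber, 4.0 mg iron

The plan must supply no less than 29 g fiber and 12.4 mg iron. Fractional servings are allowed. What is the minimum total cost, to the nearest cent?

strawberries only: max(29/4, 12.4/0.8) = 15.5 servings → $20.15.
kidney beans only: max(29/8, 12.4/2.1) = 5.905 servings → $3.84.
lentils only: max(29/7, 12.4/4.0) = 4.143 servings → $3.94.
strawberries + kidney beans with both targets exact would need a negative amount; discard.
strawberries + lentils with both tight: 2.808 servings and 2.538 servings → $6.06.
kidney beans + lentils with both tight: 1.688 servings and 2.214 servings → $3.20.
Cheapest feasible corner: $3.20.

$3.20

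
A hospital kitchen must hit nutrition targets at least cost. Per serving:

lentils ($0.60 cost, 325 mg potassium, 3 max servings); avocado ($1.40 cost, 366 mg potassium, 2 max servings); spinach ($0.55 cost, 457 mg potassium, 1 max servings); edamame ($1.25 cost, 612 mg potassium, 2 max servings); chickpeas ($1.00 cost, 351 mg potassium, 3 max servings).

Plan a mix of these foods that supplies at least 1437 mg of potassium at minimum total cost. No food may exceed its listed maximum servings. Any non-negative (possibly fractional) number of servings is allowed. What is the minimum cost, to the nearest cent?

$2.36

Cost per mg of potassium: spinach $0.0012, lentils $0.0018, edamame $0.0020, chickpeas $0.0028, avocado $0.0038.
Take 1 serving of spinach: +457.0 mg potassium for $0.55 (total $0.55, still need 980.0 mg).
Take 3 servings of lentils: +975.0 mg potassium for $1.80 (total $2.35, still need 5.0 mg).
Take 0.00817 servings of edamame: +5.0 mg potassium for $0.01 (total $2.36, still need 0.0 mg).
Greedy by cheapest-per-mg is optimal for a single linear constraint, so the minimum cost is $2.36.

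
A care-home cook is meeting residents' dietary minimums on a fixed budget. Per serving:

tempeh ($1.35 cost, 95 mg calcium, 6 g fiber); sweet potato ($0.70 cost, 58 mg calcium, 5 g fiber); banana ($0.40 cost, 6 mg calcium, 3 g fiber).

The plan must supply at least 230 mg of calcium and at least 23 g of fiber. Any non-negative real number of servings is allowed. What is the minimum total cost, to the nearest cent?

Compare the cost at each extreme point of the feasible region.
tempeh only: max(230/95, 23/6) = 3.833 servings → $5.17.
sweet potato only: max(230/58, 23/5) = 4.6 servings → $3.22.
banana only: max(230/6, 23/3) = 38.33 servings → $15.33.
tempeh + sweet potato: the both-tight solution has a negative serving — not a feasible corner.
tempeh + banana with both tight: 2.217 servings and 3.233 servings → $4.29.
sweet potato + banana with both tight: 3.833 servings and 1.278 servings → $3.19.
The minimum over all feasible corners is $3.19.

$3.19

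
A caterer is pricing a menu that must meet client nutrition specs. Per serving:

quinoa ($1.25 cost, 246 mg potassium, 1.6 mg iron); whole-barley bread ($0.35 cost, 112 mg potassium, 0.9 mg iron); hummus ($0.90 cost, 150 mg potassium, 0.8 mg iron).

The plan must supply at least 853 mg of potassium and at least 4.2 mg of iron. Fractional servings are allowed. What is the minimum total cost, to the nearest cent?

$2.67

An LP optimum is at a vertex; with two nutrient constraints at most two foods are used. Check each candidate.
quinoa only: max(853/246, 4.2/1.6) = 3.467 servings → $4.33.
whole-barley bread only: max(853/112, 4.2/0.9) = 7.616 servings → $2.67.
hummus only: max(853/150, 4.2/0.8) = 5.687 servings → $5.12.
quinoa + whole-barley bread: the both-tight solution has a negative serving — not a feasible corner.
quinoa + hummus: the both-tight solution has a negative serving — not a feasible corner.
whole-barley bread + hummus: the both-tight solution has a negative serving — not a feasible corner.
So the least-cost plan costs $2.67.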